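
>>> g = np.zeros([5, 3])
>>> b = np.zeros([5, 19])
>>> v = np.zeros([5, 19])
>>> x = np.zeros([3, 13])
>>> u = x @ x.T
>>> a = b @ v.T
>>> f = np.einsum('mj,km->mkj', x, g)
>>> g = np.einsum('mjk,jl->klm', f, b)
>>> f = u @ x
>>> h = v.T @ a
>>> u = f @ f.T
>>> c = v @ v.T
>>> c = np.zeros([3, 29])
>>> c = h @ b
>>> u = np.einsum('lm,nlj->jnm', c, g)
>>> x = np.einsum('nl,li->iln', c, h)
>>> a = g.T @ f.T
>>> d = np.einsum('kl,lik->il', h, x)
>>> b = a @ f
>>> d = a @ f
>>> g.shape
(13, 19, 3)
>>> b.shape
(3, 19, 13)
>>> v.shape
(5, 19)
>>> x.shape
(5, 19, 19)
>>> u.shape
(3, 13, 19)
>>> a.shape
(3, 19, 3)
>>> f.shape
(3, 13)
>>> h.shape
(19, 5)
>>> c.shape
(19, 19)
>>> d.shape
(3, 19, 13)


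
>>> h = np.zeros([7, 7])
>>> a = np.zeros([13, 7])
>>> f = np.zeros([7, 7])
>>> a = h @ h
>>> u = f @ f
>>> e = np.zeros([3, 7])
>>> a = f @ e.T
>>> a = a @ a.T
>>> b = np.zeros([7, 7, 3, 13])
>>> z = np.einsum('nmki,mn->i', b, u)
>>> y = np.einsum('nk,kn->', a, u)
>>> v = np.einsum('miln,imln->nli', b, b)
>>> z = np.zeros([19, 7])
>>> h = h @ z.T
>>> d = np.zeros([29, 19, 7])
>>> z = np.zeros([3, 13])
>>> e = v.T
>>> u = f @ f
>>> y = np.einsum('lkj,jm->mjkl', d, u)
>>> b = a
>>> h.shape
(7, 19)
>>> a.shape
(7, 7)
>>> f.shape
(7, 7)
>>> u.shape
(7, 7)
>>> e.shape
(7, 3, 13)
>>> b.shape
(7, 7)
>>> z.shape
(3, 13)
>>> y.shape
(7, 7, 19, 29)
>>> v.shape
(13, 3, 7)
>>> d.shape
(29, 19, 7)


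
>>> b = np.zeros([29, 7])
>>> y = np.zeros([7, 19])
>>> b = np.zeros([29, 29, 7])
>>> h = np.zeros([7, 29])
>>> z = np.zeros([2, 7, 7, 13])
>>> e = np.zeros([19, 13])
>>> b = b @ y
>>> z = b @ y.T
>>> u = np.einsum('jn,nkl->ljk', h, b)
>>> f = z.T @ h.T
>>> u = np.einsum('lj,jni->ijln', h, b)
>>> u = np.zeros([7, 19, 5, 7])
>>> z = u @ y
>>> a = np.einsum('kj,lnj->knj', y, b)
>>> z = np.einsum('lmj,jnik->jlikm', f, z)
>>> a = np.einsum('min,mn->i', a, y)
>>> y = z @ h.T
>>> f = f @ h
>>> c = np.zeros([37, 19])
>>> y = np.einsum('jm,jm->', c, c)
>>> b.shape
(29, 29, 19)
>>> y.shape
()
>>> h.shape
(7, 29)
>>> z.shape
(7, 7, 5, 19, 29)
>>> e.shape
(19, 13)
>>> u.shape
(7, 19, 5, 7)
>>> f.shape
(7, 29, 29)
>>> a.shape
(29,)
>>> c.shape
(37, 19)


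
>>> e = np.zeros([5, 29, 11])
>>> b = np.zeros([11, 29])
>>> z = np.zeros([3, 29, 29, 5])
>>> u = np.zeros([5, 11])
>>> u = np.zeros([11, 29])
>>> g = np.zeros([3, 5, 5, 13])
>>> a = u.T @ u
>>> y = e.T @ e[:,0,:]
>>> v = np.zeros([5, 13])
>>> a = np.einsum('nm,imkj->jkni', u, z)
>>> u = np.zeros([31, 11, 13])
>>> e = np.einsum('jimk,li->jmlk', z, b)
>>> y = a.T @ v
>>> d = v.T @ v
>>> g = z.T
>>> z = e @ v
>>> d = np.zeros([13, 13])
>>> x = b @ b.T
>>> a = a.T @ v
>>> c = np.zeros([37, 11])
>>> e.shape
(3, 29, 11, 5)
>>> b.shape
(11, 29)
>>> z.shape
(3, 29, 11, 13)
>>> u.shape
(31, 11, 13)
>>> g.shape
(5, 29, 29, 3)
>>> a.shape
(3, 11, 29, 13)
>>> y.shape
(3, 11, 29, 13)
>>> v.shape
(5, 13)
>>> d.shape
(13, 13)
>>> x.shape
(11, 11)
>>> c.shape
(37, 11)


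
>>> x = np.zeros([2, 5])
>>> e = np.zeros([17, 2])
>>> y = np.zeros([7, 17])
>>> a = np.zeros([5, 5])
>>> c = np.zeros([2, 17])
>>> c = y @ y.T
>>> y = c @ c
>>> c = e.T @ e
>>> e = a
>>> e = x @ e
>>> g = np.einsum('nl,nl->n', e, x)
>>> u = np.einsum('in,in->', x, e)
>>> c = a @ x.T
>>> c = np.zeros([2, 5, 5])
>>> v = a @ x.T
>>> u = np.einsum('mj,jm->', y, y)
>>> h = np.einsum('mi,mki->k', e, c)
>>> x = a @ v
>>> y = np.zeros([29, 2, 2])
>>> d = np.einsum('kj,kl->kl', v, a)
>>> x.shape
(5, 2)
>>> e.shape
(2, 5)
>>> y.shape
(29, 2, 2)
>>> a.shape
(5, 5)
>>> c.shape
(2, 5, 5)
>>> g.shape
(2,)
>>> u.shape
()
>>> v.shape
(5, 2)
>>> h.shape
(5,)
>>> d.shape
(5, 5)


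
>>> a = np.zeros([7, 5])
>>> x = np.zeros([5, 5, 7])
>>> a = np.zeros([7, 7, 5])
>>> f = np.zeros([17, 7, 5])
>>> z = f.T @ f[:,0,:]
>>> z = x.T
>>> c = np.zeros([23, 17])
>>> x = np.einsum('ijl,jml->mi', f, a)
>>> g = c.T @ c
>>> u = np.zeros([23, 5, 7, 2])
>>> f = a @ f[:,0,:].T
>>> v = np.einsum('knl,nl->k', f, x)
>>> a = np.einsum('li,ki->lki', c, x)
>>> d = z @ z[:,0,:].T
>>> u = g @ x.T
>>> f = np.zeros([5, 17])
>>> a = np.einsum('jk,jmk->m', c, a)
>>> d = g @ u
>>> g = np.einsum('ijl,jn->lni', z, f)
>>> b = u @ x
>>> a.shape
(7,)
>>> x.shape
(7, 17)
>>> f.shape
(5, 17)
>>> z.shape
(7, 5, 5)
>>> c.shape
(23, 17)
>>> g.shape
(5, 17, 7)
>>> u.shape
(17, 7)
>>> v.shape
(7,)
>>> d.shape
(17, 7)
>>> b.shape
(17, 17)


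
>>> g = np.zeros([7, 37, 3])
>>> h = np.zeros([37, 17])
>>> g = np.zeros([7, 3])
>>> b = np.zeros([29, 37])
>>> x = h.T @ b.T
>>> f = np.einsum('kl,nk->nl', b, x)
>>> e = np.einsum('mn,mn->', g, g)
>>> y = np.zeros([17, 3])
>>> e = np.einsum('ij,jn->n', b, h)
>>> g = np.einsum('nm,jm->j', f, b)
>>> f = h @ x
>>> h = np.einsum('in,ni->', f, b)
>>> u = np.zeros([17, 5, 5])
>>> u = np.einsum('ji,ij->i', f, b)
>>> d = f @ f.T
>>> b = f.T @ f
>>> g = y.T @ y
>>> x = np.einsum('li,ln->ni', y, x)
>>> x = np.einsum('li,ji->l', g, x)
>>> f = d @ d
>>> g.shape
(3, 3)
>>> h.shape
()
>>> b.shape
(29, 29)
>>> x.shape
(3,)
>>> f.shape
(37, 37)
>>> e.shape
(17,)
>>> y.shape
(17, 3)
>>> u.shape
(29,)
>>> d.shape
(37, 37)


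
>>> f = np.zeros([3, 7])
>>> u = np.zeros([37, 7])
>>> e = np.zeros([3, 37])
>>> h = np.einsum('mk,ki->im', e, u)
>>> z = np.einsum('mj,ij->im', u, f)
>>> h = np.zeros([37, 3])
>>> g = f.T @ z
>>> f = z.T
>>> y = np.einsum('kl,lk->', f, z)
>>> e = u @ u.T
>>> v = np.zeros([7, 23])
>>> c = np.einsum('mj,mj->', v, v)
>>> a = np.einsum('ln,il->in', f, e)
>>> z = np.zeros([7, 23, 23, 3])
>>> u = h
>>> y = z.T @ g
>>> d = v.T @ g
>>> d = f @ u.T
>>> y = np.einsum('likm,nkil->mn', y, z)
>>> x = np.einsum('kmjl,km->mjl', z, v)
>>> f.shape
(37, 3)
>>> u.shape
(37, 3)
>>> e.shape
(37, 37)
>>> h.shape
(37, 3)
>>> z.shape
(7, 23, 23, 3)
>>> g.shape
(7, 37)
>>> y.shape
(37, 7)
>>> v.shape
(7, 23)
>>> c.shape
()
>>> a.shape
(37, 3)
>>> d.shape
(37, 37)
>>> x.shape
(23, 23, 3)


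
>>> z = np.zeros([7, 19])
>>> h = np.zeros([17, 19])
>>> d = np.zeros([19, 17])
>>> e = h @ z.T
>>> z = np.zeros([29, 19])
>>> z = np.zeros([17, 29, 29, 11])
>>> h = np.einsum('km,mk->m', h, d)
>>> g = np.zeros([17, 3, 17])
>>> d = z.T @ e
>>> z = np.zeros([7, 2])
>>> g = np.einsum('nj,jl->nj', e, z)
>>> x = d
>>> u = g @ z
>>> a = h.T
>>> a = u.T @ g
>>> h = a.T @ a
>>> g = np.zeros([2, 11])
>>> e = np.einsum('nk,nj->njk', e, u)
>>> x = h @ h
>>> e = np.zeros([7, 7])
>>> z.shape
(7, 2)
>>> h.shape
(7, 7)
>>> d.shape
(11, 29, 29, 7)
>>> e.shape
(7, 7)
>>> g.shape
(2, 11)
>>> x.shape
(7, 7)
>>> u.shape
(17, 2)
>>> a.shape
(2, 7)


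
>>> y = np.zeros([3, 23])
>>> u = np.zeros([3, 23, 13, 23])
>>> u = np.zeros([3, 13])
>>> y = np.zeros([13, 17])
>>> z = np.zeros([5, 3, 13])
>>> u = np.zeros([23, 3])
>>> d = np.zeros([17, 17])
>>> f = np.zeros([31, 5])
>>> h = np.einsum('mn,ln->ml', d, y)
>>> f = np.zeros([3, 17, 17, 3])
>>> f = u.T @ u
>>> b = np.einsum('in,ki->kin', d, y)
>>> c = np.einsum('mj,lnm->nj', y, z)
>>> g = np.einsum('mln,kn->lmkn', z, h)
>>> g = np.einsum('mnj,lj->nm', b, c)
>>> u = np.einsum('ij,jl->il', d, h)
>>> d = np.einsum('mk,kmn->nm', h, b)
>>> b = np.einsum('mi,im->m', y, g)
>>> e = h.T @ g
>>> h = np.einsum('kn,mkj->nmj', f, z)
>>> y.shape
(13, 17)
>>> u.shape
(17, 13)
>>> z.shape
(5, 3, 13)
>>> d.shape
(17, 17)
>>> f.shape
(3, 3)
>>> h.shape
(3, 5, 13)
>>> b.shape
(13,)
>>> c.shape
(3, 17)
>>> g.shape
(17, 13)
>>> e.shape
(13, 13)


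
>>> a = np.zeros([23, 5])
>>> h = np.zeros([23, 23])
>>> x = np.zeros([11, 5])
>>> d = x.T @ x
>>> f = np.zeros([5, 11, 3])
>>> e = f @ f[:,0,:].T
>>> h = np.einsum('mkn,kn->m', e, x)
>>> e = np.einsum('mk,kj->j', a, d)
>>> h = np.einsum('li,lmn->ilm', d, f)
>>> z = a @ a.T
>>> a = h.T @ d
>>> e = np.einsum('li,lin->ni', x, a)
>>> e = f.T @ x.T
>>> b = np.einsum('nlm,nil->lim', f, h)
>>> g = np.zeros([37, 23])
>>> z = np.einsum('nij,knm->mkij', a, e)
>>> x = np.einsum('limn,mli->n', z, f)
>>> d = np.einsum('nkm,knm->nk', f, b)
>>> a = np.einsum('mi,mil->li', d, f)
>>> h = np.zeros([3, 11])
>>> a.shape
(3, 11)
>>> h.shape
(3, 11)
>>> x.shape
(5,)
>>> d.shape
(5, 11)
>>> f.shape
(5, 11, 3)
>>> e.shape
(3, 11, 11)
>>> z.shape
(11, 3, 5, 5)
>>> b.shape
(11, 5, 3)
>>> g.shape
(37, 23)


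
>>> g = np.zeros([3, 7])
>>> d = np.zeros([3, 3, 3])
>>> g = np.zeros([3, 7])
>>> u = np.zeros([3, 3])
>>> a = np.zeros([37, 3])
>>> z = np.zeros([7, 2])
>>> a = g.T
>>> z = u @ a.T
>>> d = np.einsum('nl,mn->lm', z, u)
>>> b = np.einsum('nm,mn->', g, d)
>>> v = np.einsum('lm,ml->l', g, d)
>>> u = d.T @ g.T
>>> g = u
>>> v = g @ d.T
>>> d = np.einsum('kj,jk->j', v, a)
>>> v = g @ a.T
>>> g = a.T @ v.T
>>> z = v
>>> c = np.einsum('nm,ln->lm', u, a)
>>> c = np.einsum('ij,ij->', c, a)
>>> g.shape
(3, 3)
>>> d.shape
(7,)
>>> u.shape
(3, 3)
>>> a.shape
(7, 3)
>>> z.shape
(3, 7)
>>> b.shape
()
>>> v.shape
(3, 7)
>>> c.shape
()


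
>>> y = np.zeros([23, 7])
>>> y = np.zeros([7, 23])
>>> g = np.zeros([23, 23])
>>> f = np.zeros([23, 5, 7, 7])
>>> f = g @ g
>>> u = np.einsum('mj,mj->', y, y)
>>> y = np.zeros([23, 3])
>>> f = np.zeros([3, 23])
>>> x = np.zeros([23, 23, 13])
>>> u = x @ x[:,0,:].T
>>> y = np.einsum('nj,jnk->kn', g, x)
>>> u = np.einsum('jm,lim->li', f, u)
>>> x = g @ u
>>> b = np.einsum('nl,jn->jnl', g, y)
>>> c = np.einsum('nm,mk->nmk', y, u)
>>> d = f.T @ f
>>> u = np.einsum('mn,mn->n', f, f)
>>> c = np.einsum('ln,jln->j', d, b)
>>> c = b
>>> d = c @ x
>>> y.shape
(13, 23)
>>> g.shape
(23, 23)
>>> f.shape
(3, 23)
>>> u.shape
(23,)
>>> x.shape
(23, 23)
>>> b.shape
(13, 23, 23)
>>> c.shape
(13, 23, 23)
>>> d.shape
(13, 23, 23)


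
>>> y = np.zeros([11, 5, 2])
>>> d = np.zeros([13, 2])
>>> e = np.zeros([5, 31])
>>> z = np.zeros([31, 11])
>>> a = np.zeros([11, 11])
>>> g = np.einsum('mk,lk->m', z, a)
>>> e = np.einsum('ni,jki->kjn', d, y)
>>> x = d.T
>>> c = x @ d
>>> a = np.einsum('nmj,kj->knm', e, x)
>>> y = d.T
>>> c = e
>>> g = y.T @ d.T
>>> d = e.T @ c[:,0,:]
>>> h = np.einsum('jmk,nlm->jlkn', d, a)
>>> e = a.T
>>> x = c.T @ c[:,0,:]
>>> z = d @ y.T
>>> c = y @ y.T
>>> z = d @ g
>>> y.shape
(2, 13)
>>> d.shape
(13, 11, 13)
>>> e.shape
(11, 5, 2)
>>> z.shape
(13, 11, 13)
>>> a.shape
(2, 5, 11)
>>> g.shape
(13, 13)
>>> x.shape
(13, 11, 13)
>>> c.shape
(2, 2)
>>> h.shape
(13, 5, 13, 2)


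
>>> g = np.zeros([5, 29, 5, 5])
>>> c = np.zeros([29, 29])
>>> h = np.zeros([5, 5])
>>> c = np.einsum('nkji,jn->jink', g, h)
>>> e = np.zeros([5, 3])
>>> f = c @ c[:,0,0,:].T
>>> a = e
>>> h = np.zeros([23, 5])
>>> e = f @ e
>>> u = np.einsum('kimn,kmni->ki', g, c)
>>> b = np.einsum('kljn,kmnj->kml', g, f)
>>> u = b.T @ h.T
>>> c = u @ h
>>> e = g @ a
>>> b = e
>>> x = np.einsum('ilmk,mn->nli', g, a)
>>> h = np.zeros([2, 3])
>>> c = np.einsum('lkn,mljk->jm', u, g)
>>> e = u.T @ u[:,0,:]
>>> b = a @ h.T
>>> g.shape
(5, 29, 5, 5)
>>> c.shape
(5, 5)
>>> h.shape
(2, 3)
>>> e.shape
(23, 5, 23)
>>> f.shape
(5, 5, 5, 5)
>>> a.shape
(5, 3)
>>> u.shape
(29, 5, 23)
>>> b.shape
(5, 2)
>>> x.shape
(3, 29, 5)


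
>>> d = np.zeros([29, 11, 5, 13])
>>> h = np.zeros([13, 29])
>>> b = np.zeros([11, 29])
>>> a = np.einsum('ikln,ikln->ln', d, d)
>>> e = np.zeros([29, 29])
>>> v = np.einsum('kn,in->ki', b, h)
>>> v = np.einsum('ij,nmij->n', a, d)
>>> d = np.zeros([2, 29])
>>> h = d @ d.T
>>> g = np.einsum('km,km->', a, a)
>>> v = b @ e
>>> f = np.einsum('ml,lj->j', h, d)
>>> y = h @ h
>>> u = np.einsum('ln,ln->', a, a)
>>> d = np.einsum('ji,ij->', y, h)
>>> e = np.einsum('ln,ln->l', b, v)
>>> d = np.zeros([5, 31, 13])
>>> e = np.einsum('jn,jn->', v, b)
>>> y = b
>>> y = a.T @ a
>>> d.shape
(5, 31, 13)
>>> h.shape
(2, 2)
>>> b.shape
(11, 29)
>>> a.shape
(5, 13)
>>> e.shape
()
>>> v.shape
(11, 29)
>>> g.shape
()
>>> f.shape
(29,)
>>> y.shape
(13, 13)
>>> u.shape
()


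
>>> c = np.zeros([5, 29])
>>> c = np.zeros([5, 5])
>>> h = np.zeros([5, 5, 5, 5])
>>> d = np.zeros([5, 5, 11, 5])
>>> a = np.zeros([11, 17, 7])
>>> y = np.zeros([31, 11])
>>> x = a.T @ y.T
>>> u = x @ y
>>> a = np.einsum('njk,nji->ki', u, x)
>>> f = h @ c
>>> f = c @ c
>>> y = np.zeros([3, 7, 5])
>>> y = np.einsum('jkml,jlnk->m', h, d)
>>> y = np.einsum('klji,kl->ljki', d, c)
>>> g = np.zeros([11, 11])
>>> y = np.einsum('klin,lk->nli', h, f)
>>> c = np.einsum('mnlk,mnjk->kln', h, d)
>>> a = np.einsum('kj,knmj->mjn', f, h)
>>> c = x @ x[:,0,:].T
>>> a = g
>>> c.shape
(7, 17, 7)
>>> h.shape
(5, 5, 5, 5)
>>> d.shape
(5, 5, 11, 5)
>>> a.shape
(11, 11)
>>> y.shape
(5, 5, 5)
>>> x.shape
(7, 17, 31)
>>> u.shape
(7, 17, 11)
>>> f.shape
(5, 5)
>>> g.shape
(11, 11)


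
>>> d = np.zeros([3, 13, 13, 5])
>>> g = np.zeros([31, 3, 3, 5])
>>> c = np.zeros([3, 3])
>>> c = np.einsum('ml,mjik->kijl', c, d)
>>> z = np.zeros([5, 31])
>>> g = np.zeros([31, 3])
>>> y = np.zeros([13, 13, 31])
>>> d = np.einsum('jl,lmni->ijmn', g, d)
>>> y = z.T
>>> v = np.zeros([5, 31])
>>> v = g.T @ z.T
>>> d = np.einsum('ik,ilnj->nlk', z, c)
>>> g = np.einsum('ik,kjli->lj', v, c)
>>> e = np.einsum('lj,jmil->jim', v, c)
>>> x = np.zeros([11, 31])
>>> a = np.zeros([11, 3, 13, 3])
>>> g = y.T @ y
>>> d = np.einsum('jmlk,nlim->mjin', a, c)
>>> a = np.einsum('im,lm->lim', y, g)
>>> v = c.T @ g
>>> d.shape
(3, 11, 13, 5)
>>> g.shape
(5, 5)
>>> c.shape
(5, 13, 13, 3)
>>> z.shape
(5, 31)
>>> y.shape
(31, 5)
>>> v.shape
(3, 13, 13, 5)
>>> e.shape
(5, 13, 13)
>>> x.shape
(11, 31)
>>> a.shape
(5, 31, 5)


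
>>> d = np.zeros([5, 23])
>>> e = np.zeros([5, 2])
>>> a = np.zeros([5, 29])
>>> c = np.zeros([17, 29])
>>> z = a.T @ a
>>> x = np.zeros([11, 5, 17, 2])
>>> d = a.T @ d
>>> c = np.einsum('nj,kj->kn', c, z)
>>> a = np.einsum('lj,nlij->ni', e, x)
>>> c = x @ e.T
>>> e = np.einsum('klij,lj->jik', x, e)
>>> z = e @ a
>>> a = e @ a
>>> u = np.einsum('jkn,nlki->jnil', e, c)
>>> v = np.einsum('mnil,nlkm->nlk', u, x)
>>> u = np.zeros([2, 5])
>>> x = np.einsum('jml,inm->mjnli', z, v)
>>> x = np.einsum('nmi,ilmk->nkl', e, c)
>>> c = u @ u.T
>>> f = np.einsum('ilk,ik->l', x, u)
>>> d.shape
(29, 23)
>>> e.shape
(2, 17, 11)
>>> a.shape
(2, 17, 17)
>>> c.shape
(2, 2)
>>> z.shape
(2, 17, 17)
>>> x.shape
(2, 5, 5)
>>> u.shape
(2, 5)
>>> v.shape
(11, 5, 17)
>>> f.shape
(5,)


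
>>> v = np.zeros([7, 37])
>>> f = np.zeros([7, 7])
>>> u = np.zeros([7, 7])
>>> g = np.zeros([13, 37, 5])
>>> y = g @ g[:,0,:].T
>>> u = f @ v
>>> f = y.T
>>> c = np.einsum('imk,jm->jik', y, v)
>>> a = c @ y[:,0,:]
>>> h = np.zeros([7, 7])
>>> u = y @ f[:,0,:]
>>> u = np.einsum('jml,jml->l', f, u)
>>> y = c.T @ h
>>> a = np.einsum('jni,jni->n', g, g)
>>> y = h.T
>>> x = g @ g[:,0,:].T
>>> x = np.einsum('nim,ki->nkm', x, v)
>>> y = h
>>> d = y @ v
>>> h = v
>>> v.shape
(7, 37)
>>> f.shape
(13, 37, 13)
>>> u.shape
(13,)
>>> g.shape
(13, 37, 5)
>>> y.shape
(7, 7)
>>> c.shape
(7, 13, 13)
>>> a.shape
(37,)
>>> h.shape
(7, 37)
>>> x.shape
(13, 7, 13)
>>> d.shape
(7, 37)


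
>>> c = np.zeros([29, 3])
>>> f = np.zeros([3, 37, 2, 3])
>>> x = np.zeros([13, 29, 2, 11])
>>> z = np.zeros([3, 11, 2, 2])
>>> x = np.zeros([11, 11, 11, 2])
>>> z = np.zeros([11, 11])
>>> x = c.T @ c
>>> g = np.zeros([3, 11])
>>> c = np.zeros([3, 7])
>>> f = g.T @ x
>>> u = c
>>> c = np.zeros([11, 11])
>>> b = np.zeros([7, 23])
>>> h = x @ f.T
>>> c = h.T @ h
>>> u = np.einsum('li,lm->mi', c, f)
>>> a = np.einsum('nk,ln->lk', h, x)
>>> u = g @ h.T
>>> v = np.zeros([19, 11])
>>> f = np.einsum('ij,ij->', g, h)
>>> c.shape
(11, 11)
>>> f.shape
()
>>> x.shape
(3, 3)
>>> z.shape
(11, 11)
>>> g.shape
(3, 11)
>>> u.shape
(3, 3)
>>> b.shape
(7, 23)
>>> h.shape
(3, 11)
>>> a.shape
(3, 11)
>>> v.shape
(19, 11)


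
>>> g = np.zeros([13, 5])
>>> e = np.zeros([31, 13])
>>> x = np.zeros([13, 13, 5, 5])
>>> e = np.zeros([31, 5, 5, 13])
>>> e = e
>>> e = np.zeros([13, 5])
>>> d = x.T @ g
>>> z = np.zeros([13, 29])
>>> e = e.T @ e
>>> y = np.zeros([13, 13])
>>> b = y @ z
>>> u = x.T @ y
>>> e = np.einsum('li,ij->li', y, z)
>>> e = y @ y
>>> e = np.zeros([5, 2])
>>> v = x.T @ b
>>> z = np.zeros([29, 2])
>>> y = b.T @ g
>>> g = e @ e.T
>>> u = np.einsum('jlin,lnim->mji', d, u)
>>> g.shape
(5, 5)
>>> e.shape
(5, 2)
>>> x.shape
(13, 13, 5, 5)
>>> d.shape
(5, 5, 13, 5)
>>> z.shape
(29, 2)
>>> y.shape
(29, 5)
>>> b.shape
(13, 29)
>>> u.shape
(13, 5, 13)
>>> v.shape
(5, 5, 13, 29)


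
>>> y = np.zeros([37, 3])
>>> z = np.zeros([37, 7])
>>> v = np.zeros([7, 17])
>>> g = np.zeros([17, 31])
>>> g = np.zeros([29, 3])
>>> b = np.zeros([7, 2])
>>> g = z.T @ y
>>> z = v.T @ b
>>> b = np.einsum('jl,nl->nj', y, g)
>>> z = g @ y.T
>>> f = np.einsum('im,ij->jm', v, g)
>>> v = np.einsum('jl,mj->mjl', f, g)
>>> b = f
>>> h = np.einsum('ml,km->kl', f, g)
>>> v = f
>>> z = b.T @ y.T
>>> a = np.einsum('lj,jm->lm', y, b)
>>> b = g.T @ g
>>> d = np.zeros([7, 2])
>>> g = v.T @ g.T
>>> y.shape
(37, 3)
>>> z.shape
(17, 37)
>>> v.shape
(3, 17)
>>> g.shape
(17, 7)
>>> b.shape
(3, 3)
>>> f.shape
(3, 17)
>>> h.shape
(7, 17)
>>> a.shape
(37, 17)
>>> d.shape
(7, 2)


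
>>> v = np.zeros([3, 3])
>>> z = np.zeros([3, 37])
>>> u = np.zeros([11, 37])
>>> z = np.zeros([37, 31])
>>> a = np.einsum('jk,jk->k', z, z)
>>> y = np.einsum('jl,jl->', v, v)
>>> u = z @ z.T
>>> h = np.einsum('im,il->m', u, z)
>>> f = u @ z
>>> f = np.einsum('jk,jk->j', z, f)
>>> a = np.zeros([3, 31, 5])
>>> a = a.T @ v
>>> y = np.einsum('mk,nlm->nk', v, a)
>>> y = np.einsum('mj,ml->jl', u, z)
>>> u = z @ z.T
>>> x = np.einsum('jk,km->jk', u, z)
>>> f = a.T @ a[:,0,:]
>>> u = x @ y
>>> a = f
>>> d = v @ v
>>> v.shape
(3, 3)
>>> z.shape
(37, 31)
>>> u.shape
(37, 31)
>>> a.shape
(3, 31, 3)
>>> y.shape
(37, 31)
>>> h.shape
(37,)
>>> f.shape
(3, 31, 3)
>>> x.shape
(37, 37)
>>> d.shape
(3, 3)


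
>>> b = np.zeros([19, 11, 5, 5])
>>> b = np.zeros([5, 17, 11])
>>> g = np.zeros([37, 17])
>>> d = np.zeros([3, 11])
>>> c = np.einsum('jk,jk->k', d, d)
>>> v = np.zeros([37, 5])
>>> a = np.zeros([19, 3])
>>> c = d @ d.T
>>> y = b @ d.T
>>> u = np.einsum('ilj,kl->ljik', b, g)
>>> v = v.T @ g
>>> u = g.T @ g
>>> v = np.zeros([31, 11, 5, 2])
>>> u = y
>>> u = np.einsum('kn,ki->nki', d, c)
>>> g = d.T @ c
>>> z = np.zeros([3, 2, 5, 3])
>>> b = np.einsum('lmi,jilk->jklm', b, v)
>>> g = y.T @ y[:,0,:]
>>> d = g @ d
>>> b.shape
(31, 2, 5, 17)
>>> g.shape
(3, 17, 3)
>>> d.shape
(3, 17, 11)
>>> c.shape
(3, 3)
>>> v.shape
(31, 11, 5, 2)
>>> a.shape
(19, 3)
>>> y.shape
(5, 17, 3)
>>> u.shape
(11, 3, 3)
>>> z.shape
(3, 2, 5, 3)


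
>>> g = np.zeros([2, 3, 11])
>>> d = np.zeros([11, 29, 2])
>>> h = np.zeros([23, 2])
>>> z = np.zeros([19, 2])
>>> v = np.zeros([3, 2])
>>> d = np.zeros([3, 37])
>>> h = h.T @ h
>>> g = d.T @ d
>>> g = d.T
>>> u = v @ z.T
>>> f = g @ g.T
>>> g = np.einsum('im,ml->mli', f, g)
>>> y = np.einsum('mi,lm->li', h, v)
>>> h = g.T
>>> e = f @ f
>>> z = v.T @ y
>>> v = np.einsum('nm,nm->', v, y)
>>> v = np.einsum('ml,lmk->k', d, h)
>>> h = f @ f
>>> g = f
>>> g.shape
(37, 37)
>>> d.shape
(3, 37)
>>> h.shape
(37, 37)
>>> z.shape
(2, 2)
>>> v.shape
(37,)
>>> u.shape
(3, 19)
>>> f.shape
(37, 37)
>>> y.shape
(3, 2)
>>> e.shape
(37, 37)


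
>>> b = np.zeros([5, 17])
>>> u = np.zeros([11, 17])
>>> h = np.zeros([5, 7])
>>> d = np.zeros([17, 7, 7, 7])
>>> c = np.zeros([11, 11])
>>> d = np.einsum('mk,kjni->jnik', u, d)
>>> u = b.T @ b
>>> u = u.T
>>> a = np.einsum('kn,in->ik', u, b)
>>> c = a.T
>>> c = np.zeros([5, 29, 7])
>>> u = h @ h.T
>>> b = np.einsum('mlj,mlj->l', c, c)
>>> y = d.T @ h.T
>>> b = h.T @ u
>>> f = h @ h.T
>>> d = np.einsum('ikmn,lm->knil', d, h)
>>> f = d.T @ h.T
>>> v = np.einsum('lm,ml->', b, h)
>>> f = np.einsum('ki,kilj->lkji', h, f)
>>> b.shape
(7, 5)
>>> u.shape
(5, 5)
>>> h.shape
(5, 7)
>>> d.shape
(7, 17, 7, 5)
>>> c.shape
(5, 29, 7)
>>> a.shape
(5, 17)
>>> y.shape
(17, 7, 7, 5)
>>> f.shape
(17, 5, 5, 7)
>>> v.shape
()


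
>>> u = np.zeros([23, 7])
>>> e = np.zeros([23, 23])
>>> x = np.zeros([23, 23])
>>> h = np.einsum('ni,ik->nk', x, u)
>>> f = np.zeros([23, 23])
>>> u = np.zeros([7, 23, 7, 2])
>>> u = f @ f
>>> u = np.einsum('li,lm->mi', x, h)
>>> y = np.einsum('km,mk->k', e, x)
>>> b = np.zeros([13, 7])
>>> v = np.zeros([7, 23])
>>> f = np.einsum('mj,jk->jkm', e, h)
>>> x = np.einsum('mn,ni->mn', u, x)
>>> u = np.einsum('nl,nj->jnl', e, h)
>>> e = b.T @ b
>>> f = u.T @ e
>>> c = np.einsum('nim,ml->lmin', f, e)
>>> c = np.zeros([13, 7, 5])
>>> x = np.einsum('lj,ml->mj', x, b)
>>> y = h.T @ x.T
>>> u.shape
(7, 23, 23)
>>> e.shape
(7, 7)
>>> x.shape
(13, 23)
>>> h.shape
(23, 7)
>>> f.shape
(23, 23, 7)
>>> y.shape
(7, 13)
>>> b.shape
(13, 7)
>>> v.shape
(7, 23)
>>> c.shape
(13, 7, 5)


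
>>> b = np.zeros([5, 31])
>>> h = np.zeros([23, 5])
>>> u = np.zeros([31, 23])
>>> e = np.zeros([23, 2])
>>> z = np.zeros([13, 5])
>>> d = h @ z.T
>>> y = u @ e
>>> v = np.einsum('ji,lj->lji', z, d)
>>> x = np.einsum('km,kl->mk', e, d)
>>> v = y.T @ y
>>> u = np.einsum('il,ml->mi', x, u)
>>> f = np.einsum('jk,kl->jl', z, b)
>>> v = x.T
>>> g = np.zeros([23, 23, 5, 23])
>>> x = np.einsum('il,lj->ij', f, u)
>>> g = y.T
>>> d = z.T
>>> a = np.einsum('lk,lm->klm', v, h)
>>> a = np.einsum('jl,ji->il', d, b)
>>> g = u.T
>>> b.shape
(5, 31)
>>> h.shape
(23, 5)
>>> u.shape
(31, 2)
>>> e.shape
(23, 2)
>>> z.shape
(13, 5)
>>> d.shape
(5, 13)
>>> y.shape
(31, 2)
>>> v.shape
(23, 2)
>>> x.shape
(13, 2)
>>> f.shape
(13, 31)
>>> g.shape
(2, 31)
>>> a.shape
(31, 13)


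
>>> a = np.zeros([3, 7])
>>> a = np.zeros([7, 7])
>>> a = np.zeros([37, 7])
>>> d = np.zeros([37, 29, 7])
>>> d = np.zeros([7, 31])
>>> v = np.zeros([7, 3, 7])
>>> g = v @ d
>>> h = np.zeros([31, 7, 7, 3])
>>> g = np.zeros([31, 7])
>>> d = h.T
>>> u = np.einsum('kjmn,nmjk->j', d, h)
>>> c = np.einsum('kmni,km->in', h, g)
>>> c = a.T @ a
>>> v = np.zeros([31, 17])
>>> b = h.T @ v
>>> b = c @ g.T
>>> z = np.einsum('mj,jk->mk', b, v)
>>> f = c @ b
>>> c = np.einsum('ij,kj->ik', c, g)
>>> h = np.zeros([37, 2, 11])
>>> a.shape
(37, 7)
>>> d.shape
(3, 7, 7, 31)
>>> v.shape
(31, 17)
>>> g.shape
(31, 7)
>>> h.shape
(37, 2, 11)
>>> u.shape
(7,)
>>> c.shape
(7, 31)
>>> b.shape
(7, 31)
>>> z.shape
(7, 17)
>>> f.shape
(7, 31)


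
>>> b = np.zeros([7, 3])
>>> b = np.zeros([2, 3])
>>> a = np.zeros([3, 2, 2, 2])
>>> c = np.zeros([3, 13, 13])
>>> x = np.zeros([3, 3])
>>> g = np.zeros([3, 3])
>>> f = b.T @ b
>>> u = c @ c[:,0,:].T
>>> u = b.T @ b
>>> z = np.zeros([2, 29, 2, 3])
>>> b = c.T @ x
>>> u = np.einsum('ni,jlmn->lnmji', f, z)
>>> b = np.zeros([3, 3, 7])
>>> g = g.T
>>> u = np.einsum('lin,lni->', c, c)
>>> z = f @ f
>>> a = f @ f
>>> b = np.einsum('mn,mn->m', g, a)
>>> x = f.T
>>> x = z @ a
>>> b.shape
(3,)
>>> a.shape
(3, 3)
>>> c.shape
(3, 13, 13)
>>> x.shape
(3, 3)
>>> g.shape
(3, 3)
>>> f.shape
(3, 3)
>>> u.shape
()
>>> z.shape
(3, 3)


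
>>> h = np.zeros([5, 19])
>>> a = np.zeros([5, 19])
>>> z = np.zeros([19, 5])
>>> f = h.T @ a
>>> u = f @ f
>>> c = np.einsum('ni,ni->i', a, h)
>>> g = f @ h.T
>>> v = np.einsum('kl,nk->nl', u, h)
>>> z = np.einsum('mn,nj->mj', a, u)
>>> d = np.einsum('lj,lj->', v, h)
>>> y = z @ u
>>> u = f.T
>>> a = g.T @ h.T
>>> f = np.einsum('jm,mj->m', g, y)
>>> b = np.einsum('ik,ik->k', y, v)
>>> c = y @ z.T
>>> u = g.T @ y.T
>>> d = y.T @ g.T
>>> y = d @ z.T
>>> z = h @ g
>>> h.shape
(5, 19)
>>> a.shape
(5, 5)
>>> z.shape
(5, 5)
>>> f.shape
(5,)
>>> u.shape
(5, 5)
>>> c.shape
(5, 5)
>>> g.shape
(19, 5)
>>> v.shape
(5, 19)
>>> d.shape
(19, 19)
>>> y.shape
(19, 5)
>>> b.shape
(19,)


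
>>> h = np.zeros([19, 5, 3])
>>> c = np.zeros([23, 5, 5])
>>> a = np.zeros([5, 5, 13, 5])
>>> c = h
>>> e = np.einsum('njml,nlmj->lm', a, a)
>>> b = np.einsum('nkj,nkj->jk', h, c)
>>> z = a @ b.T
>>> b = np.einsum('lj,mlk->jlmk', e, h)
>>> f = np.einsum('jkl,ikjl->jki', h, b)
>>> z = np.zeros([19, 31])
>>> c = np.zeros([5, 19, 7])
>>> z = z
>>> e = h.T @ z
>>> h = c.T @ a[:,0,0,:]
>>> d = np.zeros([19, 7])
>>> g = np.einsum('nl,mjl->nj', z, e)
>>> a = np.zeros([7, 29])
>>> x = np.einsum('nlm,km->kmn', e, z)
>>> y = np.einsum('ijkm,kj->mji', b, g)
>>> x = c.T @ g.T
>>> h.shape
(7, 19, 5)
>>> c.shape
(5, 19, 7)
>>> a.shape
(7, 29)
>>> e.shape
(3, 5, 31)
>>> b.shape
(13, 5, 19, 3)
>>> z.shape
(19, 31)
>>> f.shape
(19, 5, 13)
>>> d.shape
(19, 7)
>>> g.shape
(19, 5)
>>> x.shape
(7, 19, 19)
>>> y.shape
(3, 5, 13)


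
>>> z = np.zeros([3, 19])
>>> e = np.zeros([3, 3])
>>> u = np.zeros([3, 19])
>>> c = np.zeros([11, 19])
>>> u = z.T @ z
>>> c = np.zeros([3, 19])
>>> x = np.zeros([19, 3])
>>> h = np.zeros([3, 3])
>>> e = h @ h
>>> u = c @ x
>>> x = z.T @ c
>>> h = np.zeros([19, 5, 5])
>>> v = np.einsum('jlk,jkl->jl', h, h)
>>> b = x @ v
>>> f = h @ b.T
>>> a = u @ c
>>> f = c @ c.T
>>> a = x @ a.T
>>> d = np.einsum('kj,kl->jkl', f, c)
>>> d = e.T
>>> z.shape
(3, 19)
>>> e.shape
(3, 3)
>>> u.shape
(3, 3)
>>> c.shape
(3, 19)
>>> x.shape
(19, 19)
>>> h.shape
(19, 5, 5)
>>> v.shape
(19, 5)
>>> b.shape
(19, 5)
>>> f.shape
(3, 3)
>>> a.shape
(19, 3)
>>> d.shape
(3, 3)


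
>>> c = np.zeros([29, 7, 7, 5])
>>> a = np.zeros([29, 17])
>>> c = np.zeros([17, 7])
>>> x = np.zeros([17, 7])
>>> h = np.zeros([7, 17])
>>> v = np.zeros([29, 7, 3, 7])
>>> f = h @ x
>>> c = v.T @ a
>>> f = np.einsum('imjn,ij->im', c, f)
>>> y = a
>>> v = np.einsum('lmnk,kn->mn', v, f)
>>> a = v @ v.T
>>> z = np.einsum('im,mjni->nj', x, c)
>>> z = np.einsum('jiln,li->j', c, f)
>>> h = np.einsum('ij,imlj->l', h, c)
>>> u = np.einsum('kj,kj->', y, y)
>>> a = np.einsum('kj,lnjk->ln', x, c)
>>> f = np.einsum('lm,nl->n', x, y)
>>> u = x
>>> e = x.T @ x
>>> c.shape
(7, 3, 7, 17)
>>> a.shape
(7, 3)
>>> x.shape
(17, 7)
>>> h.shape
(7,)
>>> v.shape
(7, 3)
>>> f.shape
(29,)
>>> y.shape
(29, 17)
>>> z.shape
(7,)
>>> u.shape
(17, 7)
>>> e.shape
(7, 7)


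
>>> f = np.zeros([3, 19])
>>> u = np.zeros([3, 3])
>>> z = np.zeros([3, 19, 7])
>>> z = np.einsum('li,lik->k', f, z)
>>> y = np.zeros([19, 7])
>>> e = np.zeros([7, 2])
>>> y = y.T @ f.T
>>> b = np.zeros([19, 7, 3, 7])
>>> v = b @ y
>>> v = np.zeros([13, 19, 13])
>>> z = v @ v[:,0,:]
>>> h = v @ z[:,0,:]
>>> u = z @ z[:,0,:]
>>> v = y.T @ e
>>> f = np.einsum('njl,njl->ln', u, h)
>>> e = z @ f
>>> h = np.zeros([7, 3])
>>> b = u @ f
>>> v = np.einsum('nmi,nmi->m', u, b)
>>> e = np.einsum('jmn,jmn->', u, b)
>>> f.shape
(13, 13)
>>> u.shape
(13, 19, 13)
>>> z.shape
(13, 19, 13)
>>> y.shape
(7, 3)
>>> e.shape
()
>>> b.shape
(13, 19, 13)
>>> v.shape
(19,)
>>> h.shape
(7, 3)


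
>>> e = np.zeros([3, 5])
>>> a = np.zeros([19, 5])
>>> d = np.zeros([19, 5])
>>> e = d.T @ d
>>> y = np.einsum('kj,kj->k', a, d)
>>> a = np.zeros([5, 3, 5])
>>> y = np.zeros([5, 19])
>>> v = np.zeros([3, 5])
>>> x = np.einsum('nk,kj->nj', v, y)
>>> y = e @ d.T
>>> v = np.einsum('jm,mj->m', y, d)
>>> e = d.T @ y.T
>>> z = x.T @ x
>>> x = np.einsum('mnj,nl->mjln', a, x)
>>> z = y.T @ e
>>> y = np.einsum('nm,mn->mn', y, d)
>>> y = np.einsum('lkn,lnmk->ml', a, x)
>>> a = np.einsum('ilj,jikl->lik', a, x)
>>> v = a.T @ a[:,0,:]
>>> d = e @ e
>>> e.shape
(5, 5)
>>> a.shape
(3, 5, 19)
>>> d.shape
(5, 5)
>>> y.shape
(19, 5)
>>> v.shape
(19, 5, 19)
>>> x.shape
(5, 5, 19, 3)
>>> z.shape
(19, 5)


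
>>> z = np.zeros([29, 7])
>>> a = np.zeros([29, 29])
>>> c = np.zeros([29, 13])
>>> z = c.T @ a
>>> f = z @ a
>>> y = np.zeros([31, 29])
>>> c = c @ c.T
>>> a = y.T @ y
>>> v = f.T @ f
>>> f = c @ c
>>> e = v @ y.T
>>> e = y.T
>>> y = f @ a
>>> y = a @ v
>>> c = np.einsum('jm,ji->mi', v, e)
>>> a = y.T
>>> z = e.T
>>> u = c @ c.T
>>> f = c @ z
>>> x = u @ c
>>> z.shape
(31, 29)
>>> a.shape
(29, 29)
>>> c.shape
(29, 31)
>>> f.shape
(29, 29)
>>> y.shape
(29, 29)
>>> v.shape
(29, 29)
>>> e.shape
(29, 31)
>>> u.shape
(29, 29)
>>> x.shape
(29, 31)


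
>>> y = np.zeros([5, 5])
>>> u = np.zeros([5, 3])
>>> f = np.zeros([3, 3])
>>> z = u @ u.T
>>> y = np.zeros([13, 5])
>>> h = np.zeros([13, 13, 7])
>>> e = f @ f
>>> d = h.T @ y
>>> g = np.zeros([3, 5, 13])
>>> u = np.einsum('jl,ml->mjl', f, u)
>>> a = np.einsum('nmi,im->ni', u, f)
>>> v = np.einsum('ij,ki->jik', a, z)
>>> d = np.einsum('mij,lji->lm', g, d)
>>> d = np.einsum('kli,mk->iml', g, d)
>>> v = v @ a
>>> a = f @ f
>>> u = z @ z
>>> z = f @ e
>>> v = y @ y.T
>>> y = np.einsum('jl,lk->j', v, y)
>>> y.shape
(13,)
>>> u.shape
(5, 5)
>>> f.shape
(3, 3)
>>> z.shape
(3, 3)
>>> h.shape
(13, 13, 7)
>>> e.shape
(3, 3)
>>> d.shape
(13, 7, 5)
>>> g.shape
(3, 5, 13)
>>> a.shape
(3, 3)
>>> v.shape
(13, 13)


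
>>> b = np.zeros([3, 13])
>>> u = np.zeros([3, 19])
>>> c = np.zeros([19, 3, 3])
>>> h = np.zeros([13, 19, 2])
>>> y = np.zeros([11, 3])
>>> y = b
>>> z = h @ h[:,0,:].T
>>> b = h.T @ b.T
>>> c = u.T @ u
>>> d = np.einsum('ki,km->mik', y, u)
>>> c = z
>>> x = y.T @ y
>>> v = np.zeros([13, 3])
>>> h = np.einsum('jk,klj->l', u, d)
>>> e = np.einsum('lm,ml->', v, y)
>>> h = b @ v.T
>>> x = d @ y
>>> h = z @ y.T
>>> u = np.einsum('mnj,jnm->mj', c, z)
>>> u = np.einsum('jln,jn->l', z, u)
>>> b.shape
(2, 19, 3)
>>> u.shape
(19,)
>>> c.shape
(13, 19, 13)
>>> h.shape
(13, 19, 3)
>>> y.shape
(3, 13)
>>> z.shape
(13, 19, 13)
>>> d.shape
(19, 13, 3)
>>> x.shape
(19, 13, 13)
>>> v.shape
(13, 3)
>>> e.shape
()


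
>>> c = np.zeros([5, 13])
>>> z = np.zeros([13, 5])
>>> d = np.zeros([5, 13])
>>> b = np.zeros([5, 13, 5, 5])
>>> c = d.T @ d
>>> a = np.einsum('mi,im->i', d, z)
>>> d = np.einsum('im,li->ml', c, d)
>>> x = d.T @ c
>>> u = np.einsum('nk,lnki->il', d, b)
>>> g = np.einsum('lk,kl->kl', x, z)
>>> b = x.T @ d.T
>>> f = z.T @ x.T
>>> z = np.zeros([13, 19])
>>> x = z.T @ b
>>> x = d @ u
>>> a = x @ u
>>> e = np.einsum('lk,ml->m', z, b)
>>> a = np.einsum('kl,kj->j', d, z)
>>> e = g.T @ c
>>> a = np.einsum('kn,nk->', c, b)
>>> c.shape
(13, 13)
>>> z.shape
(13, 19)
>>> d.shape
(13, 5)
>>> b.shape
(13, 13)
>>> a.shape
()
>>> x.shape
(13, 5)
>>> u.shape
(5, 5)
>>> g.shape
(13, 5)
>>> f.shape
(5, 5)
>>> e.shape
(5, 13)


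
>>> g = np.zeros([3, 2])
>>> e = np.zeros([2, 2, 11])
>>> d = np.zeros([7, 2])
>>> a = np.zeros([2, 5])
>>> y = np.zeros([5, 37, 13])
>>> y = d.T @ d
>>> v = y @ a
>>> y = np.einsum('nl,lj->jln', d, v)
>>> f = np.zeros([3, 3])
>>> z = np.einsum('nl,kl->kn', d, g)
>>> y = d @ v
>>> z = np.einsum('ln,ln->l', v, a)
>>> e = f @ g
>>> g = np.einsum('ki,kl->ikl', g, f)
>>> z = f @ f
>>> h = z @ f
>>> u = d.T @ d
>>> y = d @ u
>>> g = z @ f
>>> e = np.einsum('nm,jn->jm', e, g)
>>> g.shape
(3, 3)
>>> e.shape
(3, 2)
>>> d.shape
(7, 2)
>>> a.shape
(2, 5)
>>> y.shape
(7, 2)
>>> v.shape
(2, 5)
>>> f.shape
(3, 3)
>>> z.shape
(3, 3)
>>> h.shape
(3, 3)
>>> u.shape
(2, 2)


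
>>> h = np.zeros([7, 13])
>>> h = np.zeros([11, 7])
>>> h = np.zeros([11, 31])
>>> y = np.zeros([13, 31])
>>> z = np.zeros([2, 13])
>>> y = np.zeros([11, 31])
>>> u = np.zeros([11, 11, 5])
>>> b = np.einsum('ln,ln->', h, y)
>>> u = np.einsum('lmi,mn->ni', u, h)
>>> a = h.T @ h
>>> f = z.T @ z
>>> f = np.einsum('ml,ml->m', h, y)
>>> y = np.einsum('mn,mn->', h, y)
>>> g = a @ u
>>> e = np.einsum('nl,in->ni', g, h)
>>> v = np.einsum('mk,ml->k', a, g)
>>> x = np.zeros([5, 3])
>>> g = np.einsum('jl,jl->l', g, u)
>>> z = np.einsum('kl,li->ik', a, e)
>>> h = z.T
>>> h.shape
(31, 11)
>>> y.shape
()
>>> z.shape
(11, 31)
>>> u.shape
(31, 5)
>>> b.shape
()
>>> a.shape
(31, 31)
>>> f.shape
(11,)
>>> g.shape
(5,)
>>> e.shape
(31, 11)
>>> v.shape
(31,)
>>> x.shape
(5, 3)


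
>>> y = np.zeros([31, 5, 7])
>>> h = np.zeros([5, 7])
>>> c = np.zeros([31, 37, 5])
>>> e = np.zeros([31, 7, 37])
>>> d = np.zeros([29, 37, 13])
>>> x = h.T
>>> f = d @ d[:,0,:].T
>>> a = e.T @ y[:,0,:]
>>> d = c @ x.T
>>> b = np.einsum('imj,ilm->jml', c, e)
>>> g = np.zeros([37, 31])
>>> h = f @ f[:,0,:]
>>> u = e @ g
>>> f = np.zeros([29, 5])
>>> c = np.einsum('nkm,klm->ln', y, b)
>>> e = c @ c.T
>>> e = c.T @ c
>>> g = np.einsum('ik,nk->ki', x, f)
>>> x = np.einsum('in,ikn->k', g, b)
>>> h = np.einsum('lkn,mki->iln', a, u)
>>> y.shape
(31, 5, 7)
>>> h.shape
(31, 37, 7)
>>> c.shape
(37, 31)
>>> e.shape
(31, 31)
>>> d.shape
(31, 37, 7)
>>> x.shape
(37,)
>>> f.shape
(29, 5)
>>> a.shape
(37, 7, 7)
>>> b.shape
(5, 37, 7)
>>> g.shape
(5, 7)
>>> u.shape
(31, 7, 31)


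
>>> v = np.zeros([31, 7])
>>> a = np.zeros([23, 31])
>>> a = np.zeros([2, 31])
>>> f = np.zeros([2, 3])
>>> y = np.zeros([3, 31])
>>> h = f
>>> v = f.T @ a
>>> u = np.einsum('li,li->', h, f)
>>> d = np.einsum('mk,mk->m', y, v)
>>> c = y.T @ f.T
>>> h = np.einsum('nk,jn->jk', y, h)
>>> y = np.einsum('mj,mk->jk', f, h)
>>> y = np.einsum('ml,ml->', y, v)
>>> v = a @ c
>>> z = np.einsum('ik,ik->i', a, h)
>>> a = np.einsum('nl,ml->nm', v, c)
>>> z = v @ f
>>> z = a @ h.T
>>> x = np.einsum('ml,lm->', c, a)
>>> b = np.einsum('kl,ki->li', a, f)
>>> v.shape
(2, 2)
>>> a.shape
(2, 31)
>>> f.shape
(2, 3)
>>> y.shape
()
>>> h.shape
(2, 31)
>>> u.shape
()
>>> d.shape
(3,)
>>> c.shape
(31, 2)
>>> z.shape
(2, 2)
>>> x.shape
()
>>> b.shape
(31, 3)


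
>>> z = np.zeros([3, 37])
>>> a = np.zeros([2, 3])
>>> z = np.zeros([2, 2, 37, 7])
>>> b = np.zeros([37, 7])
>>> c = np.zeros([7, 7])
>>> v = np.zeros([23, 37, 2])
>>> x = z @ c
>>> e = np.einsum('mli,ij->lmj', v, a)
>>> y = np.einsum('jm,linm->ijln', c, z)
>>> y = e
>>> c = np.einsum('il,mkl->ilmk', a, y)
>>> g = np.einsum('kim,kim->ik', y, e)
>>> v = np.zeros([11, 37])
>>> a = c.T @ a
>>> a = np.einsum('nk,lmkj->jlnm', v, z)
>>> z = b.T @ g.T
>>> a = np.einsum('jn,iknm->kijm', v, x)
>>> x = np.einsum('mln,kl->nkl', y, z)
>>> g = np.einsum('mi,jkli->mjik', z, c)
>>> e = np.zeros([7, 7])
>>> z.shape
(7, 23)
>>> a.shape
(2, 2, 11, 7)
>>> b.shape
(37, 7)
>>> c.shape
(2, 3, 37, 23)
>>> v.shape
(11, 37)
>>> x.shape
(3, 7, 23)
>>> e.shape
(7, 7)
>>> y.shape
(37, 23, 3)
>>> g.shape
(7, 2, 23, 3)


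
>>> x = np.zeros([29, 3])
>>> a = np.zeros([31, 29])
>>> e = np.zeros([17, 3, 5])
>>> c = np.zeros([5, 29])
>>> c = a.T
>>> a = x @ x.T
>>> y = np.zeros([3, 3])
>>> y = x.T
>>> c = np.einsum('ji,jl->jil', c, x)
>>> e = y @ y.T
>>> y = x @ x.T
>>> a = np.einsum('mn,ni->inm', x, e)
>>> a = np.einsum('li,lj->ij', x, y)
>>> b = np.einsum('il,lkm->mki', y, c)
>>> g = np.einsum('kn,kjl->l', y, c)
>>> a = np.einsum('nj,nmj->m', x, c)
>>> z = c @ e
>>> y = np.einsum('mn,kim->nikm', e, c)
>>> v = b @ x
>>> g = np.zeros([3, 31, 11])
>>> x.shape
(29, 3)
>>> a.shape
(31,)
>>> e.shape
(3, 3)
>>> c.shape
(29, 31, 3)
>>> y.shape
(3, 31, 29, 3)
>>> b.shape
(3, 31, 29)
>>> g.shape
(3, 31, 11)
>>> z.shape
(29, 31, 3)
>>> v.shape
(3, 31, 3)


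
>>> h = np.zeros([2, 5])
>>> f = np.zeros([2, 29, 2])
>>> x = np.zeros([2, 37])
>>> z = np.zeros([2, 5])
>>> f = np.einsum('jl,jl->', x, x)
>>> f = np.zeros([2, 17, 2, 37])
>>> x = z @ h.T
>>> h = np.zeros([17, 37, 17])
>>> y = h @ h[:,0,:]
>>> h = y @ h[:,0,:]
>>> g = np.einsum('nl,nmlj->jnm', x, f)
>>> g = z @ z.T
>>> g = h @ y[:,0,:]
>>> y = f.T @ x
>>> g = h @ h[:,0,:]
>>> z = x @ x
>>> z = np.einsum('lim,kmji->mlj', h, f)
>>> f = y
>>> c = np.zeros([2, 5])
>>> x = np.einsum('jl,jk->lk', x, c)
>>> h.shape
(17, 37, 17)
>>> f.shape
(37, 2, 17, 2)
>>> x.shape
(2, 5)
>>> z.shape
(17, 17, 2)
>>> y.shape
(37, 2, 17, 2)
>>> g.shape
(17, 37, 17)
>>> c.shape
(2, 5)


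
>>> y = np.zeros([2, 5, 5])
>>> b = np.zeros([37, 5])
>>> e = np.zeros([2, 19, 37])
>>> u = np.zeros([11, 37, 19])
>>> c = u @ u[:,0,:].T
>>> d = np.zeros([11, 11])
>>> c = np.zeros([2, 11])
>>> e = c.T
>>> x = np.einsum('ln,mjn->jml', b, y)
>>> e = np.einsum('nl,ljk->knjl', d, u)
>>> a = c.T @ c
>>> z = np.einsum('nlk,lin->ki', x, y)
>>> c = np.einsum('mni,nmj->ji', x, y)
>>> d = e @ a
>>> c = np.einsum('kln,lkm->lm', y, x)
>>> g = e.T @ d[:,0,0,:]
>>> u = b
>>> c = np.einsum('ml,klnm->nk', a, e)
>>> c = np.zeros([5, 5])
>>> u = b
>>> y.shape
(2, 5, 5)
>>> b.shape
(37, 5)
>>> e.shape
(19, 11, 37, 11)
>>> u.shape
(37, 5)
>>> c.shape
(5, 5)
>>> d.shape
(19, 11, 37, 11)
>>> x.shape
(5, 2, 37)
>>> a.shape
(11, 11)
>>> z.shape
(37, 5)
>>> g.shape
(11, 37, 11, 11)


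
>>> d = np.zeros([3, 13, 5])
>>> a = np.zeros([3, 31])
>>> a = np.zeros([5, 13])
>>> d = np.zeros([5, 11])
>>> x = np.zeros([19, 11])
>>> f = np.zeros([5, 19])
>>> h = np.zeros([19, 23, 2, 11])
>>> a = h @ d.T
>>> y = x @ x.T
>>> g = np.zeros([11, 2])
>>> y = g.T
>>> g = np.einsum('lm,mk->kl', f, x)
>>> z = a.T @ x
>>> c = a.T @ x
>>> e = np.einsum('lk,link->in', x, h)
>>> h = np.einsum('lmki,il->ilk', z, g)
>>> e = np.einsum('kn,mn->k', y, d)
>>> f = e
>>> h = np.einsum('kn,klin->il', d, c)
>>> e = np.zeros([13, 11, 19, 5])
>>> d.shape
(5, 11)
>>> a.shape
(19, 23, 2, 5)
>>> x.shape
(19, 11)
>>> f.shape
(2,)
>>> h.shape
(23, 2)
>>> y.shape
(2, 11)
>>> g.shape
(11, 5)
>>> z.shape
(5, 2, 23, 11)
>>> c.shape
(5, 2, 23, 11)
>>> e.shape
(13, 11, 19, 5)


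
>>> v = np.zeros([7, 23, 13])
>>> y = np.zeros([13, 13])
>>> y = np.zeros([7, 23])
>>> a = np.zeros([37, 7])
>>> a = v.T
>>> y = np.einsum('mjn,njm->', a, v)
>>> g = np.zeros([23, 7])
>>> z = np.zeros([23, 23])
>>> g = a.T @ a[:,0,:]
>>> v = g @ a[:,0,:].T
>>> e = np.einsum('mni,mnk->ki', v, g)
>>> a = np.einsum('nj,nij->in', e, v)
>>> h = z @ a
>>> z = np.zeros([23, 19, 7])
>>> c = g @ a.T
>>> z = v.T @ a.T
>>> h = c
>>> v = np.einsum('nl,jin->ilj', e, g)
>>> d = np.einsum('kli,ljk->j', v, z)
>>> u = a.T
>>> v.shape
(23, 13, 7)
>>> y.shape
()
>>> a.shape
(23, 7)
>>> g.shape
(7, 23, 7)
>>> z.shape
(13, 23, 23)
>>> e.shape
(7, 13)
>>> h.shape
(7, 23, 23)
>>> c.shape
(7, 23, 23)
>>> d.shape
(23,)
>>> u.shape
(7, 23)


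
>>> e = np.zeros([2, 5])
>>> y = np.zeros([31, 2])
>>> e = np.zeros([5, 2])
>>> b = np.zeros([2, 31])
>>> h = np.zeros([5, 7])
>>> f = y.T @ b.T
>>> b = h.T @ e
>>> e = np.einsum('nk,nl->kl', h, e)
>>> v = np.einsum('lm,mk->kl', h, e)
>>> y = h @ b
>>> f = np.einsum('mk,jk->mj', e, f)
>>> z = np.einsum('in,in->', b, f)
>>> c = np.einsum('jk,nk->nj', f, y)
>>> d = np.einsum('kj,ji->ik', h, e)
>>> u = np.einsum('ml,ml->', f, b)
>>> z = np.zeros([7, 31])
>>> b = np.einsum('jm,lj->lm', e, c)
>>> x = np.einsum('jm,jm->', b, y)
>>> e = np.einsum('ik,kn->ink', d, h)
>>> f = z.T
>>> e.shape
(2, 7, 5)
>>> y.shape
(5, 2)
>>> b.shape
(5, 2)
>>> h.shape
(5, 7)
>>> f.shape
(31, 7)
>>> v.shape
(2, 5)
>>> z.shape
(7, 31)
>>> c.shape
(5, 7)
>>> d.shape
(2, 5)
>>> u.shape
()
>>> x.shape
()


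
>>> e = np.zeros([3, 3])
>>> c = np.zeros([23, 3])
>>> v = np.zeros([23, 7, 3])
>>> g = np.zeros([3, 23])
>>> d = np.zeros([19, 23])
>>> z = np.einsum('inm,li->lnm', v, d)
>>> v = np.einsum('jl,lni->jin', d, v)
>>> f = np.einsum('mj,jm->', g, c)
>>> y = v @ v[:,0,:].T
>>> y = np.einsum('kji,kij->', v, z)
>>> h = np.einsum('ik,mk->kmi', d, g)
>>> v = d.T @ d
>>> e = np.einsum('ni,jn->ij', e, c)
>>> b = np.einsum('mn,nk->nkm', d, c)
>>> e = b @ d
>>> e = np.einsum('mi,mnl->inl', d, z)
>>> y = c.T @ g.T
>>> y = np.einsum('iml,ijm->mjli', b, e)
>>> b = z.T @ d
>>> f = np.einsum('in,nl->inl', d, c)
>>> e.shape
(23, 7, 3)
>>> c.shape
(23, 3)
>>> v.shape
(23, 23)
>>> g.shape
(3, 23)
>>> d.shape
(19, 23)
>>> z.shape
(19, 7, 3)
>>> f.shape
(19, 23, 3)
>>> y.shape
(3, 7, 19, 23)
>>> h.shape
(23, 3, 19)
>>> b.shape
(3, 7, 23)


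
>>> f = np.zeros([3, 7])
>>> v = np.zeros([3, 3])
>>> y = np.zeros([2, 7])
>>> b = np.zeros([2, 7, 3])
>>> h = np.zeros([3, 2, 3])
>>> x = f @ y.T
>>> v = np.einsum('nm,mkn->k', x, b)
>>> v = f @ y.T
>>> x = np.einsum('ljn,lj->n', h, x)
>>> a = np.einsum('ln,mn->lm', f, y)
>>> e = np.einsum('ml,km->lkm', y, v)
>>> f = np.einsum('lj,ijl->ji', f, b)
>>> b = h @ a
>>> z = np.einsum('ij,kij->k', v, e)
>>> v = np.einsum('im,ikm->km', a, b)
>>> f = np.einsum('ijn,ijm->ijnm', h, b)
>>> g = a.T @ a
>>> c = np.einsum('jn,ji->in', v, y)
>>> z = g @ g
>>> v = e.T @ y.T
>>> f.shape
(3, 2, 3, 2)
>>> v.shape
(2, 3, 2)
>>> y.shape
(2, 7)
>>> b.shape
(3, 2, 2)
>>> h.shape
(3, 2, 3)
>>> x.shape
(3,)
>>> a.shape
(3, 2)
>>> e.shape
(7, 3, 2)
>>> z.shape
(2, 2)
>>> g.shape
(2, 2)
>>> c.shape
(7, 2)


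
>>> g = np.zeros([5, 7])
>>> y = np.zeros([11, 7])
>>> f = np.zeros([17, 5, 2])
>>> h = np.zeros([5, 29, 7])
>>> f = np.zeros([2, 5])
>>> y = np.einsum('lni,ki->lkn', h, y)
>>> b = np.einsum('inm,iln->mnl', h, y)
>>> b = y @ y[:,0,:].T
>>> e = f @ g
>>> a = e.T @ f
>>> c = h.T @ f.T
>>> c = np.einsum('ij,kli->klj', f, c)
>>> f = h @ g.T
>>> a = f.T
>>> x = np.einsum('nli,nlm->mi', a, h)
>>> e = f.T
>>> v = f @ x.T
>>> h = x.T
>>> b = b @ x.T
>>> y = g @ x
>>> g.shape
(5, 7)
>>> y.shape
(5, 5)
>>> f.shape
(5, 29, 5)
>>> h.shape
(5, 7)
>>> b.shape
(5, 11, 7)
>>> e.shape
(5, 29, 5)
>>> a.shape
(5, 29, 5)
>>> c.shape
(7, 29, 5)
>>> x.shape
(7, 5)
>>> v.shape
(5, 29, 7)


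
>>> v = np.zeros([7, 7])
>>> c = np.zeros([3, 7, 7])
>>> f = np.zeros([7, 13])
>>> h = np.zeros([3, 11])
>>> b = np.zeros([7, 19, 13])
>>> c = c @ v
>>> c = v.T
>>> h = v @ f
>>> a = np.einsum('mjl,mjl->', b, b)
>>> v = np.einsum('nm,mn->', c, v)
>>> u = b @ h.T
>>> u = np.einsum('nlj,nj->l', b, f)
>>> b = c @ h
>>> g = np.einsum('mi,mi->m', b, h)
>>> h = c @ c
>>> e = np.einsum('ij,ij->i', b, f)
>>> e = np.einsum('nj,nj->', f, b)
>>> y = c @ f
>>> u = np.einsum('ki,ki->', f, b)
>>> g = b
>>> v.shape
()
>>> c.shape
(7, 7)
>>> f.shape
(7, 13)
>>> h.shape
(7, 7)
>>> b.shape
(7, 13)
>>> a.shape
()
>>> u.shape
()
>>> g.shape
(7, 13)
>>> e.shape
()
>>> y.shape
(7, 13)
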